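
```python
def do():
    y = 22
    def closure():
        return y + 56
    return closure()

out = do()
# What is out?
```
78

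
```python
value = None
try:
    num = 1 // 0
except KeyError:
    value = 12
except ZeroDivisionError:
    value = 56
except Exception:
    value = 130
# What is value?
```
56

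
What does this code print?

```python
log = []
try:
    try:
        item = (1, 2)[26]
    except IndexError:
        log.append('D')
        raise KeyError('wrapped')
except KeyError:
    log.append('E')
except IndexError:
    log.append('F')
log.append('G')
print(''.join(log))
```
DEG

KeyError raised and caught, original IndexError not re-raised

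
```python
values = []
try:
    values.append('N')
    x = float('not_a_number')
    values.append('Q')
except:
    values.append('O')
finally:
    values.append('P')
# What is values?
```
['N', 'O', 'P']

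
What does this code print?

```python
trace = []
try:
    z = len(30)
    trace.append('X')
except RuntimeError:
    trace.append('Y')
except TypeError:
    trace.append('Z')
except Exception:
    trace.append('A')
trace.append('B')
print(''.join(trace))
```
ZB

TypeError matches before generic Exception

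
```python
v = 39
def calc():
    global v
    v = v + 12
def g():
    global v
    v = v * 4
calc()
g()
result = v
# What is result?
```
204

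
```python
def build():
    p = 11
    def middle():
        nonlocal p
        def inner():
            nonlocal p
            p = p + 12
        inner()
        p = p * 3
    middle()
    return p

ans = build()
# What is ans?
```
69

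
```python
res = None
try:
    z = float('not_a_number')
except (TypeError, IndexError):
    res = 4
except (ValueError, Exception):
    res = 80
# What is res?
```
80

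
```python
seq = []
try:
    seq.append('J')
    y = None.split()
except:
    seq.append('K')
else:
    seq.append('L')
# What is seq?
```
['J', 'K']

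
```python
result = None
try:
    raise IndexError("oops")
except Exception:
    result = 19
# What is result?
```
19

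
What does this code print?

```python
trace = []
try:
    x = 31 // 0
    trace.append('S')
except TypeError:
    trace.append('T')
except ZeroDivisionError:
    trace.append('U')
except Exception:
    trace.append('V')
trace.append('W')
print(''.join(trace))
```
UW

ZeroDivisionError matches before generic Exception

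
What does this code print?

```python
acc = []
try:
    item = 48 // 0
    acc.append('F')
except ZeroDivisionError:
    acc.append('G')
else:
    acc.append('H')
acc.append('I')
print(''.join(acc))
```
GI

else block skipped when exception is caught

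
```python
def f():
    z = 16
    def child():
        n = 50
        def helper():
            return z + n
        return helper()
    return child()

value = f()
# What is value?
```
66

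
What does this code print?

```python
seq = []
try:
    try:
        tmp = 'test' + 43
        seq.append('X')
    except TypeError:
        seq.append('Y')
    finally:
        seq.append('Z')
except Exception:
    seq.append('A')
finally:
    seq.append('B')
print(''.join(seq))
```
YZB

Both finally blocks run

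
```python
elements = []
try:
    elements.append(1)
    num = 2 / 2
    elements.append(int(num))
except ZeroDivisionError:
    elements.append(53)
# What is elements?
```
[1, 1]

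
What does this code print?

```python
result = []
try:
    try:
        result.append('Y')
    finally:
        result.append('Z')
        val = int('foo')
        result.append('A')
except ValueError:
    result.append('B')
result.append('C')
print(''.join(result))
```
YZBC

Exception in inner finally caught by outer except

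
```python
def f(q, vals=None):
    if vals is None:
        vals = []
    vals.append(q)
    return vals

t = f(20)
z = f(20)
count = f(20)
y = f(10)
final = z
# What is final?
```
[20]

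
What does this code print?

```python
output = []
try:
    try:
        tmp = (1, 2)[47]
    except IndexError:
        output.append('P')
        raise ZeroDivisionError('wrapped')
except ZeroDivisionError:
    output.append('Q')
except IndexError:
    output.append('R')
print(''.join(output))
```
PQ

New ZeroDivisionError raised, caught by outer ZeroDivisionError handler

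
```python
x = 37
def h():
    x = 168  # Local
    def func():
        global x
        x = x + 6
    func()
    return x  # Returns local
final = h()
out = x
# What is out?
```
43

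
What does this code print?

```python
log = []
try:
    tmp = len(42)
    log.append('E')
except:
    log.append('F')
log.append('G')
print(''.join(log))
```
FG

Exception raised in try, caught by bare except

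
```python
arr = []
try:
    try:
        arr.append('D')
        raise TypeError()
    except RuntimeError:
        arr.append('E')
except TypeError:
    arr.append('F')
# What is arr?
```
['D', 'F']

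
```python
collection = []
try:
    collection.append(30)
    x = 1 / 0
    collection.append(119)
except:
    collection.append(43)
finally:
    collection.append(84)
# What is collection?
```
[30, 43, 84]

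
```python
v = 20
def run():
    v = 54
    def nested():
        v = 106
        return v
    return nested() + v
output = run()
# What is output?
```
160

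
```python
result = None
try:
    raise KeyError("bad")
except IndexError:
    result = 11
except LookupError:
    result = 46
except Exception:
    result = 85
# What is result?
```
46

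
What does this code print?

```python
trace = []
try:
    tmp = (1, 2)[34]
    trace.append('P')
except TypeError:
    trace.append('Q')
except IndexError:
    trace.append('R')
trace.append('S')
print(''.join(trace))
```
RS

IndexError is caught by its specific handler, not TypeError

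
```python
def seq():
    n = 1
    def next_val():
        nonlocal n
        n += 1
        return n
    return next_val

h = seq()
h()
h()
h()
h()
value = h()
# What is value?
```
6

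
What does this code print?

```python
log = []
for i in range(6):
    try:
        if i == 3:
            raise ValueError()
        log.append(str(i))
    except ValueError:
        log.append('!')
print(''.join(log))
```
012!45

Exception on i=3 caught, loop continues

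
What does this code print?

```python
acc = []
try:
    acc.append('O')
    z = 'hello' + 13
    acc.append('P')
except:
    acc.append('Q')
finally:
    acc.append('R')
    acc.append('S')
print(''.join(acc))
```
OQRS

Code before exception runs, then except, then all of finally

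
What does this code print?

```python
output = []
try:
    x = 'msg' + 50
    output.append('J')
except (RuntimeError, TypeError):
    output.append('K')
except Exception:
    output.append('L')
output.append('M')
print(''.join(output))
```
KM

TypeError matches tuple containing it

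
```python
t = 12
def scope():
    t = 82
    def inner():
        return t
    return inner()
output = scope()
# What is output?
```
82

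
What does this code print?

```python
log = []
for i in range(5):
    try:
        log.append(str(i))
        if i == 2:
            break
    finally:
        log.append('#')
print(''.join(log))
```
0#1#2#

finally runs even when breaking out of loop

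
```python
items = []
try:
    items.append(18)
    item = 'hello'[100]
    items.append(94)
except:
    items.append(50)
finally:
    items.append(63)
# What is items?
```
[18, 50, 63]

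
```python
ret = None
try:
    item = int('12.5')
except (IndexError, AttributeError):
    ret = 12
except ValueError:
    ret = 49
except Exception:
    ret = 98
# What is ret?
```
49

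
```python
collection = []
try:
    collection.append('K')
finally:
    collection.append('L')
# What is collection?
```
['K', 'L']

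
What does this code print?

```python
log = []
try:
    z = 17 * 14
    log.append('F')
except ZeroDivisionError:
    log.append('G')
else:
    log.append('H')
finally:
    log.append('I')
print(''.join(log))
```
FHI

else runs before finally when no exception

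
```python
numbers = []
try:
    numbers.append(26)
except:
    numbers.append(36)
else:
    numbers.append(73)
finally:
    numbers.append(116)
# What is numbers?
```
[26, 73, 116]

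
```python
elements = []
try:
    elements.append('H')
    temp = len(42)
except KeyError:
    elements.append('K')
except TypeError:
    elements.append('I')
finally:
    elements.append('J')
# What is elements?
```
['H', 'I', 'J']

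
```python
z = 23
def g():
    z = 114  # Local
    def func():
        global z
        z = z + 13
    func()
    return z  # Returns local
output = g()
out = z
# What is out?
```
36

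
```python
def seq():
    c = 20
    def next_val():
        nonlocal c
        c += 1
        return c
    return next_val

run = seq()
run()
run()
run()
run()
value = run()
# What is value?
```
25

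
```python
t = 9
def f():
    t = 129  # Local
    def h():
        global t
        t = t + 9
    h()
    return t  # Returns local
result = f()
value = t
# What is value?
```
18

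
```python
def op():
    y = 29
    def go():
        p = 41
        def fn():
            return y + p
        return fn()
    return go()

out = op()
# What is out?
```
70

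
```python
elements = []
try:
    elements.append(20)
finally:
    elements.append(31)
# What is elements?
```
[20, 31]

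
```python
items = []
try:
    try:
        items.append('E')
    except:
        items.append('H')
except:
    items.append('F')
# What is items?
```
['E']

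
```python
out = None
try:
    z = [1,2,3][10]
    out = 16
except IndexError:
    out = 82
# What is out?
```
82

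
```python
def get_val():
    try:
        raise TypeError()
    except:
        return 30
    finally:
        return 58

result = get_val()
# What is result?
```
58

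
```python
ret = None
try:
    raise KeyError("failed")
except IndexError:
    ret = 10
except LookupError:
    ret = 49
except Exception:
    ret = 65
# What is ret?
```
49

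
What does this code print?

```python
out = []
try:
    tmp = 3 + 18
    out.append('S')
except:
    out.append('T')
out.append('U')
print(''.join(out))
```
SU

No exception, try block completes normally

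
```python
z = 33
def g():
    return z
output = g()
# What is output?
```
33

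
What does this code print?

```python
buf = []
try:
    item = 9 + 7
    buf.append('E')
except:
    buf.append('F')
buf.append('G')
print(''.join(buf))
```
EG

No exception, try block completes normally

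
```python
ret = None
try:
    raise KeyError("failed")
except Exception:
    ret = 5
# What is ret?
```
5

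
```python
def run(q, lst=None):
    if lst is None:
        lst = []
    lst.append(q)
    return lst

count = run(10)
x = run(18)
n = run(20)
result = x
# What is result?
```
[18]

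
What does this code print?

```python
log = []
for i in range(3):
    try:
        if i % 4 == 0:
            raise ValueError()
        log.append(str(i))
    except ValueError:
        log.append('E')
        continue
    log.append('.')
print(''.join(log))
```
E1.2.

continue in except skips rest of loop body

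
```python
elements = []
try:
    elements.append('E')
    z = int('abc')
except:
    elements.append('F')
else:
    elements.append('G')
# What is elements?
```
['E', 'F']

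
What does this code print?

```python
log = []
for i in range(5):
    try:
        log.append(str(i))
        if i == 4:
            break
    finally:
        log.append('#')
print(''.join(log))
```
0#1#2#3#4#

finally runs even when breaking out of loop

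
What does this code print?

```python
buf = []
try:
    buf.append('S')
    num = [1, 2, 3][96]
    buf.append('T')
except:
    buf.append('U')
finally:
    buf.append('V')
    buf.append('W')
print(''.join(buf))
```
SUVW

Code before exception runs, then except, then all of finally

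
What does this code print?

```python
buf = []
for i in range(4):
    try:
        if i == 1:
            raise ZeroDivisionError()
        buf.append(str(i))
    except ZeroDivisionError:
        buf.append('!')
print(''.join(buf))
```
0!23

Exception on i=1 caught, loop continues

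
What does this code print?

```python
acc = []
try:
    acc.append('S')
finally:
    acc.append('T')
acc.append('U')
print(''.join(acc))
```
STU

try/finally without except, no exception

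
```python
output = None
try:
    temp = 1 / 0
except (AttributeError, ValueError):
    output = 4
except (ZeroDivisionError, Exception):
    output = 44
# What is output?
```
44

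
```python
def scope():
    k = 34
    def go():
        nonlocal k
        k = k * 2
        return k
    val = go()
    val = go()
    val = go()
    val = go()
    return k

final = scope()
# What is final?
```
544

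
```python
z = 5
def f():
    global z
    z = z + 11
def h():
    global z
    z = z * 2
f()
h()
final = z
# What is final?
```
32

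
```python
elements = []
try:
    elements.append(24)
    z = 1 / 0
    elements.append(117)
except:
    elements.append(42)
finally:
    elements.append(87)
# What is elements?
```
[24, 42, 87]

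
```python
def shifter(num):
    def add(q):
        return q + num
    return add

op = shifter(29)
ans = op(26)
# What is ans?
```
55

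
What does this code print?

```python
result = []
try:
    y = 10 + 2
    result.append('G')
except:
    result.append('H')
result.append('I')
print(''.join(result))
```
GI

No exception, try block completes normally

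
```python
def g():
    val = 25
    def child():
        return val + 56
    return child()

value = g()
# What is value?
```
81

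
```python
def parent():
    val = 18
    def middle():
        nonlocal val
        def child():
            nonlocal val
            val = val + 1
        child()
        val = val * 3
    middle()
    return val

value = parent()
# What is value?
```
57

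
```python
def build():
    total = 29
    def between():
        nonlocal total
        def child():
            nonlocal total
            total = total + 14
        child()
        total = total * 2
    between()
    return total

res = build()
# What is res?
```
86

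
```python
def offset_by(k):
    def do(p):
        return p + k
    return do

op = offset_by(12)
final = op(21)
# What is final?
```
33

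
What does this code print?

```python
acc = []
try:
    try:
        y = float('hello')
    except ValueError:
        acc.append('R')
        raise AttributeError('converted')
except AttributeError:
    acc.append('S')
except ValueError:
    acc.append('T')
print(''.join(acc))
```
RS

New AttributeError raised, caught by outer AttributeError handler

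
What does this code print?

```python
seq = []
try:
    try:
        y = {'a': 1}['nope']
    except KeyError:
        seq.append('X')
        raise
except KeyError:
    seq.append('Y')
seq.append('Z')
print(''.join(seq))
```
XYZ

raise without argument re-raises current exception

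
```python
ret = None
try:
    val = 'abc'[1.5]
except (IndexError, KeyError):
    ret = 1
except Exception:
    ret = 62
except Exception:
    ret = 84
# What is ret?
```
62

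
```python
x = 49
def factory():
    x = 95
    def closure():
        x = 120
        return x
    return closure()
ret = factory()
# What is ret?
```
120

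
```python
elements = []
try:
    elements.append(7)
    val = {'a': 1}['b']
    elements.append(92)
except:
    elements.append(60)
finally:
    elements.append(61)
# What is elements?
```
[7, 60, 61]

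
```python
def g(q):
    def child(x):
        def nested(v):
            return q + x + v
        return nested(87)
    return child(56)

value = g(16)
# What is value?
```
159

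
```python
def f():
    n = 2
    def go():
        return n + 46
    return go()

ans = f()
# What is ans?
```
48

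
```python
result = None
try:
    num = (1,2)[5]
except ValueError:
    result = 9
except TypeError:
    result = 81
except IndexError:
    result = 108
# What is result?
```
108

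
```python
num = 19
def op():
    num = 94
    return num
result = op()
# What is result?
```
94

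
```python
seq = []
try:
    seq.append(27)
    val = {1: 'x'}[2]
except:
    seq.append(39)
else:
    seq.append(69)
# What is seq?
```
[27, 39]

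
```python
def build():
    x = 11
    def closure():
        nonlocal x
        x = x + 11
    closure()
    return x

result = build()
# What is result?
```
22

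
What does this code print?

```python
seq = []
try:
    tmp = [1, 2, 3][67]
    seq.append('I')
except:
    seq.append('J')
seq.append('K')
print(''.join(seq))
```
JK

Exception raised in try, caught by bare except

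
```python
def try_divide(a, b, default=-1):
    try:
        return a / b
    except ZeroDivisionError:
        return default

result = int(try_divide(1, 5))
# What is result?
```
0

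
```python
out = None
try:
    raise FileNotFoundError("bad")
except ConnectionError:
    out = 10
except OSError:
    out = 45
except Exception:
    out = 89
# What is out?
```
45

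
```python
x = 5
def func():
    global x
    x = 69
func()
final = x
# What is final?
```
69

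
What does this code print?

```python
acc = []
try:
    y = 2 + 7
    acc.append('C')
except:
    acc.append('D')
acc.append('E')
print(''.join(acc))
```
CE

No exception, try block completes normally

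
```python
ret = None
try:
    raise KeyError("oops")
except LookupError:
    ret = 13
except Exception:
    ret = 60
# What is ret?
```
13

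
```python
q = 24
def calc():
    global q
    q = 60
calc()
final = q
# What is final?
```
60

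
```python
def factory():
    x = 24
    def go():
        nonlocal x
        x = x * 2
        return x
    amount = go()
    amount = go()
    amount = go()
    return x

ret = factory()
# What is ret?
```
192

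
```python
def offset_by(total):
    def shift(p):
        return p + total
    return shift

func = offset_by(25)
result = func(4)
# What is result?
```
29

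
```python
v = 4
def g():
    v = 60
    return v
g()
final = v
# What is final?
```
4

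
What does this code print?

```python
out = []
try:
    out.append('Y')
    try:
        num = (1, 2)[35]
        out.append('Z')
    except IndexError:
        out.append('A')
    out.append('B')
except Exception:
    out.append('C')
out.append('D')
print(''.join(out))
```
YABD

Inner exception caught by inner handler, outer continues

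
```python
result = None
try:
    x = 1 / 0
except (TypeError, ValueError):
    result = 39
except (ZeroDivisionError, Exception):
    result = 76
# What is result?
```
76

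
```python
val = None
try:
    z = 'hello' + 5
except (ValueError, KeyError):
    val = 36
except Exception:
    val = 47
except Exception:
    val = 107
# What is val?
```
47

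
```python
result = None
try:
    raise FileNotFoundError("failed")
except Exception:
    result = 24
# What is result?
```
24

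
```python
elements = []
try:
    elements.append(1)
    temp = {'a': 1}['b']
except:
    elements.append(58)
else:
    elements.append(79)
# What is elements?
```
[1, 58]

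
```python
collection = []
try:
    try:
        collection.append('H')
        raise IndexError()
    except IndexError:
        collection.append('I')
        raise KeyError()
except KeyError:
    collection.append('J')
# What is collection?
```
['H', 'I', 'J']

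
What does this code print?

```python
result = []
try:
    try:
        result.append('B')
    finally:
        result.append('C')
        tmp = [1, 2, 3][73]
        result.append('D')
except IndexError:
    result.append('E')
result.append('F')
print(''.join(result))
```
BCEF

Exception in inner finally caught by outer except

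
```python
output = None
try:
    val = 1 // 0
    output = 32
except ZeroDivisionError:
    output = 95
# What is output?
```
95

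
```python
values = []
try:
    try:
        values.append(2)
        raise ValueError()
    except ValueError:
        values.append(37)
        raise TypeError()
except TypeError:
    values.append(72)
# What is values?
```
[2, 37, 72]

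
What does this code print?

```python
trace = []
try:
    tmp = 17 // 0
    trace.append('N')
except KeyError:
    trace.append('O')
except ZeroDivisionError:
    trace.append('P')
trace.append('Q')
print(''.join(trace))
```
PQ

ZeroDivisionError is caught by its specific handler, not KeyError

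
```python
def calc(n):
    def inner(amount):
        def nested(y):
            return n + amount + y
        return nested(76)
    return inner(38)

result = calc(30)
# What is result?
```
144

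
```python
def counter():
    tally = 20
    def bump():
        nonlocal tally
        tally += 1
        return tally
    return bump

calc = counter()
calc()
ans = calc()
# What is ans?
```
22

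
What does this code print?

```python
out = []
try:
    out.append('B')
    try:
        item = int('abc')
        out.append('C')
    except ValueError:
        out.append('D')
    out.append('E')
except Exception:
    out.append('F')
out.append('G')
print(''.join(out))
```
BDEG

Inner exception caught by inner handler, outer continues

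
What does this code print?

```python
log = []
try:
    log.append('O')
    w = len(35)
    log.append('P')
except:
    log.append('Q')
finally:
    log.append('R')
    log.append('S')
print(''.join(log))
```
OQRS

Code before exception runs, then except, then all of finally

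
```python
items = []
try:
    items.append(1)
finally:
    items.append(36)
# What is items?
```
[1, 36]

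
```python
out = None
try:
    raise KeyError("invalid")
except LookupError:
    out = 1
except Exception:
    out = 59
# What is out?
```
1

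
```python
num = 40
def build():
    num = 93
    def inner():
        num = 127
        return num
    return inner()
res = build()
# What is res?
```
127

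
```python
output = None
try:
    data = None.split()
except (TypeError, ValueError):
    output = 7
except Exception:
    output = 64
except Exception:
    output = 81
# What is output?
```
64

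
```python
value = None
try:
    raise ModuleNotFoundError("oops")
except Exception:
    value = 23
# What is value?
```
23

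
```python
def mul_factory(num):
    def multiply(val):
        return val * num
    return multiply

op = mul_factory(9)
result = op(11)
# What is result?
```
99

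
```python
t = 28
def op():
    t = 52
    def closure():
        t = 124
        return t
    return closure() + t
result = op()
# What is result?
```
176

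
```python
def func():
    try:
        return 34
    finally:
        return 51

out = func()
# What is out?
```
51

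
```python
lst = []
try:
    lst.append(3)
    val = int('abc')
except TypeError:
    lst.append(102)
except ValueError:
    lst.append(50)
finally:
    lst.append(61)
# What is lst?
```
[3, 50, 61]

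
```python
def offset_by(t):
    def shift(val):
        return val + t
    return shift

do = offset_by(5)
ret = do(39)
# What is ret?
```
44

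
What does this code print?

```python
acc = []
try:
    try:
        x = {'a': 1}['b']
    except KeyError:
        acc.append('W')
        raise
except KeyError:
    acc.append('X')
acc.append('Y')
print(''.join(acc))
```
WXY

raise without argument re-raises current exception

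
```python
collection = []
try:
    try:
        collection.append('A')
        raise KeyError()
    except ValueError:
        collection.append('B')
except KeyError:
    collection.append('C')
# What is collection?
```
['A', 'C']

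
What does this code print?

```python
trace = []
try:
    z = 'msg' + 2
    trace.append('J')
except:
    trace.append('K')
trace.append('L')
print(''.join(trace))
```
KL

Exception raised in try, caught by bare except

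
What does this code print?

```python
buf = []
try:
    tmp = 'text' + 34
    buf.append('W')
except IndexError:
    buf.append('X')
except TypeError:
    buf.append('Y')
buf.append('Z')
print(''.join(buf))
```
YZ

TypeError is caught by its specific handler, not IndexError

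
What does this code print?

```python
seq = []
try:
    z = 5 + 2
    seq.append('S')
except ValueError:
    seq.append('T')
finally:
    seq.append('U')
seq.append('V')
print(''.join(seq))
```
SUV

finally runs after normal execution too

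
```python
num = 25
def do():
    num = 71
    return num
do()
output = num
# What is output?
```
25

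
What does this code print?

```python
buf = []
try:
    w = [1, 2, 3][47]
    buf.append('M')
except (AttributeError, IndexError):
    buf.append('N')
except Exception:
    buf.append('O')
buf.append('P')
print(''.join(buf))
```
NP

IndexError matches tuple containing it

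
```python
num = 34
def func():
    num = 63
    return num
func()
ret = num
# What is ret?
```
34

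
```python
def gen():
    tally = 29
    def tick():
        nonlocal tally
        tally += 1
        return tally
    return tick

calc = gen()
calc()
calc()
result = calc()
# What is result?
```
32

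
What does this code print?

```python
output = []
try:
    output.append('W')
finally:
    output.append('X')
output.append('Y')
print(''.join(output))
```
WXY

try/finally without except, no exception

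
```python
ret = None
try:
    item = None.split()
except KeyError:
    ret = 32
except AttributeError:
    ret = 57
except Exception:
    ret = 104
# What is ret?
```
57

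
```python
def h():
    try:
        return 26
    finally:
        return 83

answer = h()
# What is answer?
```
83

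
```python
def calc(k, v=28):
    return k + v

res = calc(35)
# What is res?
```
63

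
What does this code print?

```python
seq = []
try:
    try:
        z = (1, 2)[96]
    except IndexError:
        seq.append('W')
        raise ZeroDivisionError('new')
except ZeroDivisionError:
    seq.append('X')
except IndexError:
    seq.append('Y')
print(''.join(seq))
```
WX

New ZeroDivisionError raised, caught by outer ZeroDivisionError handler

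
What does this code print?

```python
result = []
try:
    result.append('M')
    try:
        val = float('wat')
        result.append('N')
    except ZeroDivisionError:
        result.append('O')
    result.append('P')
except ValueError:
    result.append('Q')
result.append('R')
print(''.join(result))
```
MQR

Inner handler doesn't match, propagates to outer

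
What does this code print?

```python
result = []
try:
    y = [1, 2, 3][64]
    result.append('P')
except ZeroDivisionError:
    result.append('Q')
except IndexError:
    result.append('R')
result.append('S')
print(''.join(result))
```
RS

IndexError is caught by its specific handler, not ZeroDivisionError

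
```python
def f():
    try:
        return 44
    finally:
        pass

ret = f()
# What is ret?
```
44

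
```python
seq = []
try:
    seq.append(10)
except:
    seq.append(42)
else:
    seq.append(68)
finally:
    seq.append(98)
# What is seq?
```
[10, 68, 98]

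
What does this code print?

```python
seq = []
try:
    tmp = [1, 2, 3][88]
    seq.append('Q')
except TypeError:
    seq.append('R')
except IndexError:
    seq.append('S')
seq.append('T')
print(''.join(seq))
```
ST

IndexError is caught by its specific handler, not TypeError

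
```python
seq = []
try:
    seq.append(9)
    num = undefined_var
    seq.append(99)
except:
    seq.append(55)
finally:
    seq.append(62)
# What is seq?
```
[9, 55, 62]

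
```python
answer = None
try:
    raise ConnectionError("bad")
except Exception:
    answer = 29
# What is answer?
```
29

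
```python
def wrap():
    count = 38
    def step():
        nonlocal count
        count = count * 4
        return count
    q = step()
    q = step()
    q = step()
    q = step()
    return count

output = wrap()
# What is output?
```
9728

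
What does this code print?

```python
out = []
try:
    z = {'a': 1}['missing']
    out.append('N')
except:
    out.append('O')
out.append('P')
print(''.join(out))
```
OP

Exception raised in try, caught by bare except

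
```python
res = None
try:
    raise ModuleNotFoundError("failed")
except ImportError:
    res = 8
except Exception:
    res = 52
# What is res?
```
8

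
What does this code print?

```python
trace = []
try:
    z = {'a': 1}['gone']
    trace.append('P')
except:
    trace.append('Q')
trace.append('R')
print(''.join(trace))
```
QR

Exception raised in try, caught by bare except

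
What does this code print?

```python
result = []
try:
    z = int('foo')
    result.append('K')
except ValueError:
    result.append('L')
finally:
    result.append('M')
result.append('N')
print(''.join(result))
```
LMN

finally always runs, even after exception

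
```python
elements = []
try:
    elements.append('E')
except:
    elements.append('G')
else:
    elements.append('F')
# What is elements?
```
['E', 'F']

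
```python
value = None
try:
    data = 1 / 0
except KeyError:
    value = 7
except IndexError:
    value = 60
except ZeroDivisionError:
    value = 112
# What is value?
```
112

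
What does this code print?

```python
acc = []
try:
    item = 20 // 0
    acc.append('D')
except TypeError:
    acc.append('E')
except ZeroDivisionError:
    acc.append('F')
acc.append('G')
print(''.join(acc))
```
FG

ZeroDivisionError is caught by its specific handler, not TypeError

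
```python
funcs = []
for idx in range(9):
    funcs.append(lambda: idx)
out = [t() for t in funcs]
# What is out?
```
[8, 8, 8, 8, 8, 8, 8, 8, 8]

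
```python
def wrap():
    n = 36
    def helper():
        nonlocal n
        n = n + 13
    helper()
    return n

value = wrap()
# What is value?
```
49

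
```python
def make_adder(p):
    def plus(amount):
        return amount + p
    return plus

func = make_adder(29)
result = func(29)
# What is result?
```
58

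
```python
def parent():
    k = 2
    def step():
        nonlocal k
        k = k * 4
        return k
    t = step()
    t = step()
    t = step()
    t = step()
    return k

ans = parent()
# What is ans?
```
512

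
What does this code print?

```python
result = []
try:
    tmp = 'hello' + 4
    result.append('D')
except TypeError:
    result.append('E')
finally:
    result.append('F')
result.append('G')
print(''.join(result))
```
EFG

finally always runs, even after exception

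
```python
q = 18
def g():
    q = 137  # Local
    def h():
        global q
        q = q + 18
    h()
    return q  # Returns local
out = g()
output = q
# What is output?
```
36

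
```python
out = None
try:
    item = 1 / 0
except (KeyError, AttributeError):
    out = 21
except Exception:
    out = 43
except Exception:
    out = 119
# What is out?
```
43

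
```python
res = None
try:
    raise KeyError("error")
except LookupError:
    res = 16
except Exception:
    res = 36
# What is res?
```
16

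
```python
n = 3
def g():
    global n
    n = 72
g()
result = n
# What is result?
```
72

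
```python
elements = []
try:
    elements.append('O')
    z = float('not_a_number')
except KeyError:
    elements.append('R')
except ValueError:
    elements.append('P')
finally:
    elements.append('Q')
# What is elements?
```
['O', 'P', 'Q']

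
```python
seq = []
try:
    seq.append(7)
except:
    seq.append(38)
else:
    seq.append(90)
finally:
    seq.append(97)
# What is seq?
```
[7, 90, 97]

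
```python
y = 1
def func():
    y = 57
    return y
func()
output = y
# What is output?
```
1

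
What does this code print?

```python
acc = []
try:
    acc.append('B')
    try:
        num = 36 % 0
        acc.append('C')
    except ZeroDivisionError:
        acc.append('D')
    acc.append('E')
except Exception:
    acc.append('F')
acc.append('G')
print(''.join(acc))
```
BDEG

Inner exception caught by inner handler, outer continues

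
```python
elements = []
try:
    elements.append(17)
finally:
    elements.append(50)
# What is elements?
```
[17, 50]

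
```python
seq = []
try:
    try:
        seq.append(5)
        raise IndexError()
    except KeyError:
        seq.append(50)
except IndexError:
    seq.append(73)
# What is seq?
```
[5, 73]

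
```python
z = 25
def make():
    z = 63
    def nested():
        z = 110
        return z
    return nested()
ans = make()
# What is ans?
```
110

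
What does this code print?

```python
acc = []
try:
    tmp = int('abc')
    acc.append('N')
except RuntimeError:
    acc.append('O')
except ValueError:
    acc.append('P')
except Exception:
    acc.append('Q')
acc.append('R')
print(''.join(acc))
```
PR

ValueError matches before generic Exception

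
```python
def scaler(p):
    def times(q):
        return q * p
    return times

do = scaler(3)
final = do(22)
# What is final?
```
66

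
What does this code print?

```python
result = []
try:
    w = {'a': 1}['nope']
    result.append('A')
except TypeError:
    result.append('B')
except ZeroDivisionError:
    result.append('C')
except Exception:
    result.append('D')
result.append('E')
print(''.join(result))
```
DE

KeyError not specifically caught, falls to Exception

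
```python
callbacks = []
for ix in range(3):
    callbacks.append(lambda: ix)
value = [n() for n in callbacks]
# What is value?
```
[2, 2, 2]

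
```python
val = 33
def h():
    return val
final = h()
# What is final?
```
33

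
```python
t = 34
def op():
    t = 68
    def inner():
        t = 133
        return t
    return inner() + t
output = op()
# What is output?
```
201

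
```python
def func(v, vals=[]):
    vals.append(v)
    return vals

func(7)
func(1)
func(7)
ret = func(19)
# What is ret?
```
[7, 1, 7, 19]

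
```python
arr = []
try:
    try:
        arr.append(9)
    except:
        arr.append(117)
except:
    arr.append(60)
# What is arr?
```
[9]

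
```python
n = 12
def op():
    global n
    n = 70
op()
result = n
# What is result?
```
70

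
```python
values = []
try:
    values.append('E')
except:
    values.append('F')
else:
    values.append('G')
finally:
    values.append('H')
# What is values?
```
['E', 'G', 'H']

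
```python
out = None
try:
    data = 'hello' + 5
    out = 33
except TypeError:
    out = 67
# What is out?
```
67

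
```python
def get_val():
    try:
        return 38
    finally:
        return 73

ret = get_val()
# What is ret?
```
73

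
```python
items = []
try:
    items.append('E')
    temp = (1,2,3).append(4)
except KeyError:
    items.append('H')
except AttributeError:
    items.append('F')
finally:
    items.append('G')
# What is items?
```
['E', 'F', 'G']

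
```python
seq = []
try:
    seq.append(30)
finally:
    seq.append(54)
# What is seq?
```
[30, 54]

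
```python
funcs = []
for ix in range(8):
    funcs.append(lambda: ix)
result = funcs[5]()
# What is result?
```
7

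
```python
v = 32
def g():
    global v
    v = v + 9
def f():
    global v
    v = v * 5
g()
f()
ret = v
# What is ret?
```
205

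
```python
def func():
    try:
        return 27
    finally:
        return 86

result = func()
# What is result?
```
86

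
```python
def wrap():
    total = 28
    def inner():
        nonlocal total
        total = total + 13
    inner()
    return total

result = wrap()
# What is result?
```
41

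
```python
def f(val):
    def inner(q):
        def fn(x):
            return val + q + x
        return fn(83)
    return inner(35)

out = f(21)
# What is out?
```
139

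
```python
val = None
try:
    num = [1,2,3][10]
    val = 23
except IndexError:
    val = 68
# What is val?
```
68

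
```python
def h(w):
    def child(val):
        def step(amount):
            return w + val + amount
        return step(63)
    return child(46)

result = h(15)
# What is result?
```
124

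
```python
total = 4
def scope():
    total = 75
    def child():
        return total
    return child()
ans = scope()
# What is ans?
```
75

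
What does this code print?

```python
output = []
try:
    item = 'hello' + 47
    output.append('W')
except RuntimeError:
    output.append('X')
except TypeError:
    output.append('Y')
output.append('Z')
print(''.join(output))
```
YZ

TypeError is caught by its specific handler, not RuntimeError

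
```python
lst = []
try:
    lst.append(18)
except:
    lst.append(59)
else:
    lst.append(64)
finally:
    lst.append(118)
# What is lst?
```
[18, 64, 118]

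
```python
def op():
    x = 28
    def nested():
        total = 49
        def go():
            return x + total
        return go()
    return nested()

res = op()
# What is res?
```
77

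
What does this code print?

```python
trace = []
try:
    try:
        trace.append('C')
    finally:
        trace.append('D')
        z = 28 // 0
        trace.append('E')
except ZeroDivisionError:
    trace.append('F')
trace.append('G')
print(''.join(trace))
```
CDFG

Exception in inner finally caught by outer except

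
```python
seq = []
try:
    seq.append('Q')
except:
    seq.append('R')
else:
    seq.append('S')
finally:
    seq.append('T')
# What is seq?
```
['Q', 'S', 'T']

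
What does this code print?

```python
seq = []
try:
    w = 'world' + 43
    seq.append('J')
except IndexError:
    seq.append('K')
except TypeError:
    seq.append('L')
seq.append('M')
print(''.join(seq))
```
LM

TypeError is caught by its specific handler, not IndexError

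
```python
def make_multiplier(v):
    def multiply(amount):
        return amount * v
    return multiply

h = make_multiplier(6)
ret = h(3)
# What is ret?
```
18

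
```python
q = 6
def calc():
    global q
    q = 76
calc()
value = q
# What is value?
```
76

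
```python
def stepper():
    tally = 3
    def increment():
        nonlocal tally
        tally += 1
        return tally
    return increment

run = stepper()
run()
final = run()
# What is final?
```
5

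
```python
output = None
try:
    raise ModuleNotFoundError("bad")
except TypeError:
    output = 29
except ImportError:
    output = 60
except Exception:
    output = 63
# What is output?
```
60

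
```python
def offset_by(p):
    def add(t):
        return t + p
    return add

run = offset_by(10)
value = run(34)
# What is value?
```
44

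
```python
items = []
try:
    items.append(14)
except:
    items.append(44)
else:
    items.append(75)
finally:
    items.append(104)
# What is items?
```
[14, 75, 104]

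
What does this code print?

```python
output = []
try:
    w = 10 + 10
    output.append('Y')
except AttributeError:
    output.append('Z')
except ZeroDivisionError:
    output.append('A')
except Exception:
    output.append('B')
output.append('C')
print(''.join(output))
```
YC

No exception, try block completes normally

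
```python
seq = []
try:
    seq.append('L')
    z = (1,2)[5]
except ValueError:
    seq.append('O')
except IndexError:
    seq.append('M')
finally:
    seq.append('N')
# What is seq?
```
['L', 'M', 'N']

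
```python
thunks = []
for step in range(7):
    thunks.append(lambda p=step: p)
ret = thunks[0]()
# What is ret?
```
0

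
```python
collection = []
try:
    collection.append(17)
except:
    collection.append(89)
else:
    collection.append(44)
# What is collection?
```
[17, 44]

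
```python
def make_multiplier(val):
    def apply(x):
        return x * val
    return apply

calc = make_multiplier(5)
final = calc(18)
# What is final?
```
90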